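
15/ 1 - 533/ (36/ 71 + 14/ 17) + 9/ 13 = -8035679/ 20878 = -384.89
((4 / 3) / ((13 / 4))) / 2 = 8 / 39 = 0.21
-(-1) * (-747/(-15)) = 49.80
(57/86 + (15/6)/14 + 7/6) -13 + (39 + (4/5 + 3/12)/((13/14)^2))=89201173/3052140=29.23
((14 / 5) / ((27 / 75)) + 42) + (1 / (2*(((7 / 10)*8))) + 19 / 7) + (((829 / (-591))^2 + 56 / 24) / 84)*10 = 3115476527 / 58679208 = 53.09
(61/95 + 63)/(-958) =-3023/45505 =-0.07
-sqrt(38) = -6.16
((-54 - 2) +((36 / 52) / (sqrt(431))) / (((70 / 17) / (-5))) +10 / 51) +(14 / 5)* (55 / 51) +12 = -40.82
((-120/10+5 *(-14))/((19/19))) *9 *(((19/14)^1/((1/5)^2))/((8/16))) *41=-14372550/7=-2053221.43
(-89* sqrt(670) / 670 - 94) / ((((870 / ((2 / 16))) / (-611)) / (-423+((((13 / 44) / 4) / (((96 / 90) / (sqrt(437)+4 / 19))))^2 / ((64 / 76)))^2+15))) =-3434.84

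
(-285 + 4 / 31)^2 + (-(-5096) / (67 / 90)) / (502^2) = 329186609268847 / 4056445387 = 81151.50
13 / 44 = 0.30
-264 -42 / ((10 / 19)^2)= -20781 / 50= -415.62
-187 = -187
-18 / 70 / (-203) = 9 / 7105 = 0.00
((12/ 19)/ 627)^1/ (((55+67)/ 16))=32/ 242231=0.00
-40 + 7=-33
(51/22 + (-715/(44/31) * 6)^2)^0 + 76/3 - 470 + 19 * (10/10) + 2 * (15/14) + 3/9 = -8866/21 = -422.19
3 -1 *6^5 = -7773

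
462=462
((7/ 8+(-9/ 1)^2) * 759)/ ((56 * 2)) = 497145/ 896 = 554.85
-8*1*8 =-64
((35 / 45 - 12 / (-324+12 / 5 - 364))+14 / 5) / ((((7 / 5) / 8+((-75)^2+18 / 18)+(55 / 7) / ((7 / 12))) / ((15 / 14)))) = 19411280 / 28419070413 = 0.00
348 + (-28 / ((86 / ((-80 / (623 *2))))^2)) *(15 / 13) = 463807255572 / 1332779539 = 348.00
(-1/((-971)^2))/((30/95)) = -19/5657046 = -0.00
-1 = -1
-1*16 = -16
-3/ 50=-0.06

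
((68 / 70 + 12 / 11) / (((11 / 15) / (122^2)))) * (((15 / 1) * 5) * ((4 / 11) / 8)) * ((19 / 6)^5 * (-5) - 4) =-458371831799075 / 2012472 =-227765569.81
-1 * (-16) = 16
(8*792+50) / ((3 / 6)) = 12772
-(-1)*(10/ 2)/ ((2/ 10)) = 25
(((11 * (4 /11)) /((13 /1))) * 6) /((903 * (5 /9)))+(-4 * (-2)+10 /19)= 3170898 /371735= 8.53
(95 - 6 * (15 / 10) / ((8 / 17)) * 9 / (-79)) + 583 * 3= 1166785 / 632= 1846.18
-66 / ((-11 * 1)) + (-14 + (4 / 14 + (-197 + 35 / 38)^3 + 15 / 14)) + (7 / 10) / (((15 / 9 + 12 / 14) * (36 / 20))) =-460404148634747 / 61072536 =-7538644.68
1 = 1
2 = 2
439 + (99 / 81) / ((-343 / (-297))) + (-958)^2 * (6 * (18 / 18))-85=1888880097 / 343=5506939.06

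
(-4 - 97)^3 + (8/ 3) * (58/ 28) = -21636205/ 21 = -1030295.48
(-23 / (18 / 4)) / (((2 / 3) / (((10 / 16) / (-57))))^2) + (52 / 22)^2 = 281059897 / 50320512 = 5.59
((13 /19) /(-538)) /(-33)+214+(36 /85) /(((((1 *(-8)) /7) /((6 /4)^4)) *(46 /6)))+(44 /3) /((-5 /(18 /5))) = 203.20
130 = 130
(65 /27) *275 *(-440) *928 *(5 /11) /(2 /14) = -23223200000 /27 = -860118518.52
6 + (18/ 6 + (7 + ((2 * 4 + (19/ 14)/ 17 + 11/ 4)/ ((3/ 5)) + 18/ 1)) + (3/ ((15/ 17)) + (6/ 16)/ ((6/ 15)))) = 1610419/ 28560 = 56.39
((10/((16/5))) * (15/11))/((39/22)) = 125/52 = 2.40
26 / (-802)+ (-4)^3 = -25677 / 401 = -64.03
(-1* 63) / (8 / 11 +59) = -77 / 73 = -1.05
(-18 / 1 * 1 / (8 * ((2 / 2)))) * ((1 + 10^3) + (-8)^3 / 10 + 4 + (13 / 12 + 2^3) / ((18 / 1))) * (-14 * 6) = 7214543 / 40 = 180363.58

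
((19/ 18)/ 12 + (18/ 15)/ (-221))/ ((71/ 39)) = 0.05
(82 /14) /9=0.65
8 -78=-70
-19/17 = -1.12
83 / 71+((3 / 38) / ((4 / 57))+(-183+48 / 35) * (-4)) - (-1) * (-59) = 13315789 / 19880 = 669.81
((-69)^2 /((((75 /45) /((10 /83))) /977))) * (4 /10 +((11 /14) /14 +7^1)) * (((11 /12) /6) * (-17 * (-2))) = 13023209.91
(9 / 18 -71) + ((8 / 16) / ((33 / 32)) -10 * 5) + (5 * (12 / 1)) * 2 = -1 / 66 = -0.02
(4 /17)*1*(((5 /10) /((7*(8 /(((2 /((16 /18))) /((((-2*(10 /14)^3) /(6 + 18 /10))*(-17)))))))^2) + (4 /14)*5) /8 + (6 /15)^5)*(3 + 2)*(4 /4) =9780387951207 /44020480000000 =0.22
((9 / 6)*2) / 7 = 3 / 7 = 0.43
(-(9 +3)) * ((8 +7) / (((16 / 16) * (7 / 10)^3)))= -180000 / 343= -524.78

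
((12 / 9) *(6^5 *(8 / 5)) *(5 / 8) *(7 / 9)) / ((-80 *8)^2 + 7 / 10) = 80640 / 4096007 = 0.02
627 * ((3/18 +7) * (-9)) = -40441.50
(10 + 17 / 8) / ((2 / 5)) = 485 / 16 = 30.31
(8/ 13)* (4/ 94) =16/ 611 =0.03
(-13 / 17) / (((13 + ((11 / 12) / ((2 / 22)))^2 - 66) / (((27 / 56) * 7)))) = -6318 / 119153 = -0.05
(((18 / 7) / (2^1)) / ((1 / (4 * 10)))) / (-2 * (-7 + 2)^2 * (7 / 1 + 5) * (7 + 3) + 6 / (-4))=-240 / 28007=-0.01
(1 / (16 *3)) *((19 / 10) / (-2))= -19 / 960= -0.02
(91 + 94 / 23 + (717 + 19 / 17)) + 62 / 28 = 4463603 / 5474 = 815.42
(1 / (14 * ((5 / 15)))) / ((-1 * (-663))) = 1 / 3094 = 0.00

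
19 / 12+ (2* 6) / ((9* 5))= 1.85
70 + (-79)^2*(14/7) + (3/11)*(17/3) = 138089/11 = 12553.55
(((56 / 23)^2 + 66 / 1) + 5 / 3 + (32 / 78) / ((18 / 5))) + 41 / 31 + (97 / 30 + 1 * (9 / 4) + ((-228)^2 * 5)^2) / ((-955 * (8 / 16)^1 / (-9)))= 69996513698232389563 / 54970267950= 1273352237.65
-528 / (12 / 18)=-792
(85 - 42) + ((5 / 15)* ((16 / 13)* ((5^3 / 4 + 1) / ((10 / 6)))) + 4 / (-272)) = 225083 / 4420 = 50.92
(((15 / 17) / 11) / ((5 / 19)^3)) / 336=6859 / 523600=0.01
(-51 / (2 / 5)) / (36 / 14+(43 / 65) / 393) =-45597825 / 920222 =-49.55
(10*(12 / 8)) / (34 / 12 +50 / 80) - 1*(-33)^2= -90027 / 83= -1084.66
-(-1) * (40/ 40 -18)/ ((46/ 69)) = -51/ 2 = -25.50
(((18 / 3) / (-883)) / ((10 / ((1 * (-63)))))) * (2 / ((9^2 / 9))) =42 / 4415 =0.01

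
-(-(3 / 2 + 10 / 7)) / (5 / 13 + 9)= 533 / 1708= 0.31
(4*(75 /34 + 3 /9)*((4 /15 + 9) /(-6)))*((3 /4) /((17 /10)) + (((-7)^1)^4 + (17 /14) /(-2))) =-5877404971 /156060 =-37661.19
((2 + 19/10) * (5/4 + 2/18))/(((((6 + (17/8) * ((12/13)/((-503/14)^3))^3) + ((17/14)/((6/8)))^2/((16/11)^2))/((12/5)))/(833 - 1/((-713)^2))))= 17238282063562346638825362720130412305964544/11758637217694210244618582732464424401475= 1466.01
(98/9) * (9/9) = 98/9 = 10.89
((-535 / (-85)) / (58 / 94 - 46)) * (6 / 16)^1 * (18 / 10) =-5029 / 53720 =-0.09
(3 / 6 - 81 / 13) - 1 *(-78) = 1879 / 26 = 72.27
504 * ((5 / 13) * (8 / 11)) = 20160 / 143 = 140.98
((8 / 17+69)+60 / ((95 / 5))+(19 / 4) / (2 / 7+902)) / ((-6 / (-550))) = 162995562125 / 24480816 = 6658.09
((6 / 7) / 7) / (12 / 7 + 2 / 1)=3 / 91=0.03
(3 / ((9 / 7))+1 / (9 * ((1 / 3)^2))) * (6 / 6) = 10 / 3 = 3.33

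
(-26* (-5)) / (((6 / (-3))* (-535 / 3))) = 39 / 107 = 0.36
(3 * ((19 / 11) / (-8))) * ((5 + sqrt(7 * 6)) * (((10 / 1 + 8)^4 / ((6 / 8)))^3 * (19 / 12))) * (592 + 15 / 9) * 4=-73459192612891557888 * sqrt(42) / 11 - 367295963064457789440 / 11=-76669631118455104670.10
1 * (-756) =-756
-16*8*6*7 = -5376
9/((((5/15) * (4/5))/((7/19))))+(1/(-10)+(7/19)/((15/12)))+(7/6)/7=14587/1140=12.80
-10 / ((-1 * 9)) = 10 / 9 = 1.11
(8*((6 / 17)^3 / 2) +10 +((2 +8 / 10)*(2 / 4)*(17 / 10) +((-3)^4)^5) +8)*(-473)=-405138024562408181 / 245650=-1649249031395.92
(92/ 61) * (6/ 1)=552/ 61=9.05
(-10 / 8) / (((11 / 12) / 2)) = -30 / 11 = -2.73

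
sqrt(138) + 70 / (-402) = -35 / 201 + sqrt(138) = 11.57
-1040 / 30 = -104 / 3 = -34.67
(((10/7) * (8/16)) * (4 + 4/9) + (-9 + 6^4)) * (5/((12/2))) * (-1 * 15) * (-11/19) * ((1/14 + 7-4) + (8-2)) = 2838738925/33516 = 84698.02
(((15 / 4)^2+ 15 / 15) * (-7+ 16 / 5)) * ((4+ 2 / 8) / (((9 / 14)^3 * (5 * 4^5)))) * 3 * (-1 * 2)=26700149 / 24883200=1.07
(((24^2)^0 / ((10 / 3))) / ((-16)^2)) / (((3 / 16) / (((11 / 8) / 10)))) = 11 / 12800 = 0.00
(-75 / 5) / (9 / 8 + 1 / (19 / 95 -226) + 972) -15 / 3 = -8816321 / 1757845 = -5.02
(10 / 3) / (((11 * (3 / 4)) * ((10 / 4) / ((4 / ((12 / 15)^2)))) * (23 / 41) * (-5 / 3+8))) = 4100 / 14421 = 0.28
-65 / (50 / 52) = -338 / 5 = -67.60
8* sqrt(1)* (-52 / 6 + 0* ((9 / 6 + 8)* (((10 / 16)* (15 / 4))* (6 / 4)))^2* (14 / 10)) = -208 / 3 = -69.33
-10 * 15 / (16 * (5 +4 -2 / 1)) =-75 / 56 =-1.34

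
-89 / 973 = -0.09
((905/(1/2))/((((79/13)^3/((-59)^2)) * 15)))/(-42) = -1384244017/31061457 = -44.56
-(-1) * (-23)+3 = -20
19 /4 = 4.75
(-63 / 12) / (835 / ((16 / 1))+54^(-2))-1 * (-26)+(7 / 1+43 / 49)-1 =977645745 / 29827231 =32.78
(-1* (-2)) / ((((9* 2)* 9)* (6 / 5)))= 5 / 486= 0.01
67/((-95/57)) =-201/5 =-40.20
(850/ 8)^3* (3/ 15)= 15353125/ 64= 239892.58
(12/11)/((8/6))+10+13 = 262/11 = 23.82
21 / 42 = 1 / 2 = 0.50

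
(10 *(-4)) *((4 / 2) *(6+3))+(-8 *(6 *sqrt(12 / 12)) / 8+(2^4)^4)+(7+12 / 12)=64818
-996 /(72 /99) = -1369.50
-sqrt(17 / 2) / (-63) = sqrt(34) / 126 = 0.05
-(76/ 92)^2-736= -389705/ 529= -736.68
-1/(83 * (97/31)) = -31/8051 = -0.00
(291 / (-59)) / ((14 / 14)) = -291 / 59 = -4.93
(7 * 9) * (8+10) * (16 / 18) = 1008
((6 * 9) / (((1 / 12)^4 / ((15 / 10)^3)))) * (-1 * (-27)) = 102036672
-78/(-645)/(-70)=-13/7525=-0.00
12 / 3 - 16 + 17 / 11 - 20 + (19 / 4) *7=123 / 44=2.80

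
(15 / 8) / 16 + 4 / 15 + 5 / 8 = 1937 / 1920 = 1.01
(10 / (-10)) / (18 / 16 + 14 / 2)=-8 / 65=-0.12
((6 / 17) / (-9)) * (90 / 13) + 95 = 94.73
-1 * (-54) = 54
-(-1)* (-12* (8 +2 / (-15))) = -472 / 5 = -94.40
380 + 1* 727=1107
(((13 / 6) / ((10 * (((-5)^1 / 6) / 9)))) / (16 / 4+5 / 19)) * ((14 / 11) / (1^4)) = -1729 / 2475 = -0.70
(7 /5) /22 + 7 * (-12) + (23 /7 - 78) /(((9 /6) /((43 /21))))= -9019333 /48510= -185.93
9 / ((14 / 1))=9 / 14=0.64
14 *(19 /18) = 133 /9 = 14.78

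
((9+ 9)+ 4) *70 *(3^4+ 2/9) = 1125740/9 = 125082.22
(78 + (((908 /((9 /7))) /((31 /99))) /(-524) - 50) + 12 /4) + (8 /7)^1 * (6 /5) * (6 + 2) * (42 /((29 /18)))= 184137532 /588845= 312.71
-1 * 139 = -139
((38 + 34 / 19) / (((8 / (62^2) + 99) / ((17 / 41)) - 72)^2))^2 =40712973936473900362896 / 19891397227674650108740165081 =0.00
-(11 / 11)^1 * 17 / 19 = -17 / 19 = -0.89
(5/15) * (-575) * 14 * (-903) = 2423050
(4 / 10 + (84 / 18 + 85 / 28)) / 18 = 3403 / 7560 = 0.45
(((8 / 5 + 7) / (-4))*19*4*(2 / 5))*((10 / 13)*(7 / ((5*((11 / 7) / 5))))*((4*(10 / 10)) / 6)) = -149.31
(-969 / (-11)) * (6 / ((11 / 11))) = 5814 / 11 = 528.55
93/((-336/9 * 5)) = -0.50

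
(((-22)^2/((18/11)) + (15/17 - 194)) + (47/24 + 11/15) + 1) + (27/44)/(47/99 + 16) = 1061945653/9981720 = 106.39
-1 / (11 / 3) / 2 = -3 / 22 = -0.14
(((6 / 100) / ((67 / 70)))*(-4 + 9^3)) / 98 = 435 / 938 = 0.46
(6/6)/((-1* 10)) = -0.10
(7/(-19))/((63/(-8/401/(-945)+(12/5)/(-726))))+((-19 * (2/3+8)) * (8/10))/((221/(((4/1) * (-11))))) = 3495932070674/133292766915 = 26.23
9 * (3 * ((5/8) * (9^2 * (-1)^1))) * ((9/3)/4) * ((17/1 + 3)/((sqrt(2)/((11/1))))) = -1804275 * sqrt(2)/16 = -159476.89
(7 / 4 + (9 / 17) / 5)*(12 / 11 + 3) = 5679 / 748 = 7.59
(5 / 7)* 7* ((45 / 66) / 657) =25 / 4818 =0.01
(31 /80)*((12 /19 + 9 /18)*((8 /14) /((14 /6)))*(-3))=-11997 /37240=-0.32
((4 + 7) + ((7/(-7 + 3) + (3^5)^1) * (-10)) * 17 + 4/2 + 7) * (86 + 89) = -7173687.50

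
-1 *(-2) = 2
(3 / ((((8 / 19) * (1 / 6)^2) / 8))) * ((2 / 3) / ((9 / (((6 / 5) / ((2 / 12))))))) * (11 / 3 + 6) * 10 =105792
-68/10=-34/5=-6.80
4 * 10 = 40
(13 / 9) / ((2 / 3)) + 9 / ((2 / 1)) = 20 / 3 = 6.67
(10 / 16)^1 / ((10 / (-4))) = -1 / 4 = -0.25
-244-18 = -262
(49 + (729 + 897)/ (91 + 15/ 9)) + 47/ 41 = 385783/ 5699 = 67.69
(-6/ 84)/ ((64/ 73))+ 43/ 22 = 1.87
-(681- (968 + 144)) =431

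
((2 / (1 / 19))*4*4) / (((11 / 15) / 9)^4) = 201947580000 / 14641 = 13793291.44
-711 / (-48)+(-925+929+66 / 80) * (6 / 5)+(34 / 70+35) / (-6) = 41127 / 2800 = 14.69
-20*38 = -760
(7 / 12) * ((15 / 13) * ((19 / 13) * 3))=1995 / 676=2.95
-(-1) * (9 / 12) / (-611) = -3 / 2444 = -0.00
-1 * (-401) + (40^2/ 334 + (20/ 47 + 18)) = 3329671/ 7849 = 424.22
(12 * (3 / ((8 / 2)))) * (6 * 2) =108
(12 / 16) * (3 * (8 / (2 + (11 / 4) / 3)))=216 / 35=6.17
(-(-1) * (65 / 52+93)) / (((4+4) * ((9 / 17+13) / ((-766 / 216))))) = -2454647 / 794880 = -3.09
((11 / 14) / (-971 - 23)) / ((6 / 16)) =-22 / 10437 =-0.00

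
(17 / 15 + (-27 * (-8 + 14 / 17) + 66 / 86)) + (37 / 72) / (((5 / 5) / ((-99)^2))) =458976521 / 87720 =5232.29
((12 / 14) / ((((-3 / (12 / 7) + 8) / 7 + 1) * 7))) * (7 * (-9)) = -216 / 53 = -4.08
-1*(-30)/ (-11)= -30/ 11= -2.73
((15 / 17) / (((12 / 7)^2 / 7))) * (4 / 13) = 1715 / 2652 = 0.65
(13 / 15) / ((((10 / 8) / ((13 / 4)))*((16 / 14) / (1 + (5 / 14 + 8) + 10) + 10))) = 45799 / 204450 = 0.22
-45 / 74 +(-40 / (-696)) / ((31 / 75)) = -31205 / 66526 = -0.47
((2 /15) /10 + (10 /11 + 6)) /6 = 1.15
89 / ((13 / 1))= 6.85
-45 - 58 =-103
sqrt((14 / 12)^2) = 7 / 6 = 1.17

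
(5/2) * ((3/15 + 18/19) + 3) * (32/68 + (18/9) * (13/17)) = 394/19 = 20.74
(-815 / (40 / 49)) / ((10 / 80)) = -7987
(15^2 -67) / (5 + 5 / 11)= 869 / 30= 28.97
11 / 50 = 0.22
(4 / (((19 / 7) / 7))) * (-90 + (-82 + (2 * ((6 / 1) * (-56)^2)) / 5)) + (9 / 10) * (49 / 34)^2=75868.31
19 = 19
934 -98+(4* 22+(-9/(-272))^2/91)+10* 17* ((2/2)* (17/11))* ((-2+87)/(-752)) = 3112824581429/3480725248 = 894.30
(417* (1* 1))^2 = 173889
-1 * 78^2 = -6084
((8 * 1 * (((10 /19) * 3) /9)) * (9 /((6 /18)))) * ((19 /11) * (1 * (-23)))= -1505.45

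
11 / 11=1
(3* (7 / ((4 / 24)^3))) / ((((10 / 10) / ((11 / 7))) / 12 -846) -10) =-598752 / 112985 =-5.30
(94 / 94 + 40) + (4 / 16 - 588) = -2187 / 4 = -546.75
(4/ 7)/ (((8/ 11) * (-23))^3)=-0.00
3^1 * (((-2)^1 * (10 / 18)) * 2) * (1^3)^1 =-20 / 3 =-6.67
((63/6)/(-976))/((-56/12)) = 9/3904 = 0.00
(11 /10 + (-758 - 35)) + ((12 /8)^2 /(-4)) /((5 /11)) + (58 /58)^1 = -63371 /80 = -792.14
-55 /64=-0.86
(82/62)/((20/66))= 1353/310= 4.36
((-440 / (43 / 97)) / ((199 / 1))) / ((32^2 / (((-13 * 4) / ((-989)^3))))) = -69355 / 264886841652256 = -0.00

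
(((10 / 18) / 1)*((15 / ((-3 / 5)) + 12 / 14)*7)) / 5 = -169 / 9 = -18.78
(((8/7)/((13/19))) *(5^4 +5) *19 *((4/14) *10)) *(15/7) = 77976000/637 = 122411.30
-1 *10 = -10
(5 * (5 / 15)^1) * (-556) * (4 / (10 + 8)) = -5560 / 27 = -205.93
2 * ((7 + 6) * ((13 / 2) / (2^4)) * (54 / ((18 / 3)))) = 1521 / 16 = 95.06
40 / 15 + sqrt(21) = 8 / 3 + sqrt(21) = 7.25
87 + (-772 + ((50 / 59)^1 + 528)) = -9213 / 59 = -156.15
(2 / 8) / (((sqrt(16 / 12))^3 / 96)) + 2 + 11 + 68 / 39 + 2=9* sqrt(3) + 653 / 39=32.33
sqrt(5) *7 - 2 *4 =-8 + 7 *sqrt(5) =7.65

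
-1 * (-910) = 910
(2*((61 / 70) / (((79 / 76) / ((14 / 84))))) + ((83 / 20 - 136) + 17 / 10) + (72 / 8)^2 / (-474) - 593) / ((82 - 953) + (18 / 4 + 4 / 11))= 52779133 / 63224490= 0.83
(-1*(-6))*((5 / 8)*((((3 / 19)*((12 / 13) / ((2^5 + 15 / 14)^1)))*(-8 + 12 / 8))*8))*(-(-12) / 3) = -30240 / 8797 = -3.44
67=67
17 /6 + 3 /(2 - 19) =271 /102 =2.66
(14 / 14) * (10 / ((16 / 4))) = 2.50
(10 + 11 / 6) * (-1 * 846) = -10011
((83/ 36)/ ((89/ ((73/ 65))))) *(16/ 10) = 12118/ 260325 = 0.05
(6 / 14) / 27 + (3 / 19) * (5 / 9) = 0.10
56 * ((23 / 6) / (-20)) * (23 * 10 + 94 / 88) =-545629 / 220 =-2480.13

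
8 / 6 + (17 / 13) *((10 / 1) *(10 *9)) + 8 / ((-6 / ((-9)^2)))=41740 / 39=1070.26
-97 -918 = -1015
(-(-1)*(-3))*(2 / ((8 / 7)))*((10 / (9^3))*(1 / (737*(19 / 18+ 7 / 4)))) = -70 / 2009799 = -0.00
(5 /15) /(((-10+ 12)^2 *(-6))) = -1 /72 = -0.01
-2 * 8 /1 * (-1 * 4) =64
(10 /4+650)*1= 1305 /2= 652.50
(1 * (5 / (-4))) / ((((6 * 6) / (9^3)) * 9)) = -45 / 16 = -2.81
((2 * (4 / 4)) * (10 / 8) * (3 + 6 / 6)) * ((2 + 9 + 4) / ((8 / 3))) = 225 / 4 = 56.25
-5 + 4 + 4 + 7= 10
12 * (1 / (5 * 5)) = 12 / 25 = 0.48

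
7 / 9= 0.78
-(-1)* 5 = 5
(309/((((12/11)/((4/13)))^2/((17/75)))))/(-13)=-211871/494325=-0.43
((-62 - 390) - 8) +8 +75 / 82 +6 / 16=-147833 / 328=-450.71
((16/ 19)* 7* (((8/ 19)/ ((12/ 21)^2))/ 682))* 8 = 10976/ 123101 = 0.09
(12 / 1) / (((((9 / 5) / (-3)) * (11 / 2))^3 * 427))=-4000 / 5115033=-0.00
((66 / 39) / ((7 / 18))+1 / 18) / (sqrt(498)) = 7219 * sqrt(498) / 815724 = 0.20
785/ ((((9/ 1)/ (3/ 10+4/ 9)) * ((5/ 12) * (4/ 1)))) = 10519/ 270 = 38.96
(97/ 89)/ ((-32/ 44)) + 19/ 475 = -25963/ 17800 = -1.46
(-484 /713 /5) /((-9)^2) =-484 /288765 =-0.00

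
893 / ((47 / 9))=171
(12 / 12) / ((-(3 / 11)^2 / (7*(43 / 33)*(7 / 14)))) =-3311 / 54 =-61.31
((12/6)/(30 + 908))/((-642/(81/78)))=-9/2609516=-0.00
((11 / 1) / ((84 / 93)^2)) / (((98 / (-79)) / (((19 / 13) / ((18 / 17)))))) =-269740207 / 17978688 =-15.00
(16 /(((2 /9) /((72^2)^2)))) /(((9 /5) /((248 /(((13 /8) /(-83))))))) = -177014864609280 /13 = -13616528046867.69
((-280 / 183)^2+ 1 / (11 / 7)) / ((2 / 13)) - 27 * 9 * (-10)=1804580639 / 736758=2449.35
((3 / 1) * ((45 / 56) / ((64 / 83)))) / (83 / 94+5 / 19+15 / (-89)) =890539785 / 278464256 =3.20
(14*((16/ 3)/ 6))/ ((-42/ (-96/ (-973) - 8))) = 61504/ 26271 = 2.34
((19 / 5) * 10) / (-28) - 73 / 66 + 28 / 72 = -2875 / 1386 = -2.07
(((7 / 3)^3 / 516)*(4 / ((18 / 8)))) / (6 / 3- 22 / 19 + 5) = 0.01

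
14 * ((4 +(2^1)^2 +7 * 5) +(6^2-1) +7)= 1190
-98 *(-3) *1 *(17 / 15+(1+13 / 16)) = 34643 / 40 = 866.08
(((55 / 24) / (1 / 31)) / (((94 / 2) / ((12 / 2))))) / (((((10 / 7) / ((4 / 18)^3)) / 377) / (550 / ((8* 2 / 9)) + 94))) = 2903974073 / 274104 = 10594.42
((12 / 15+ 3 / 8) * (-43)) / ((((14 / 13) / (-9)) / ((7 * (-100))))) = -1182285 / 4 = -295571.25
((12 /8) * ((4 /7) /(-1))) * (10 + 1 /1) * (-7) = 66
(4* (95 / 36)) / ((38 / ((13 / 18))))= 65 / 324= 0.20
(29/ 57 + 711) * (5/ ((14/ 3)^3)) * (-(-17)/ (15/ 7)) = 517089/ 1862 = 277.71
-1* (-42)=42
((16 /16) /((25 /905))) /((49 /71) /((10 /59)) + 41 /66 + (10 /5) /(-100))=4240830 /547447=7.75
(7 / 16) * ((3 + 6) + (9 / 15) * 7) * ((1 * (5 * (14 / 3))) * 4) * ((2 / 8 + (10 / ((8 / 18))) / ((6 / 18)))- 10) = 124509 / 4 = 31127.25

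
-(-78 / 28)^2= -1521 / 196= -7.76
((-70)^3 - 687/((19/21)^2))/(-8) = 124125967/2888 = 42979.91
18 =18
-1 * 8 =-8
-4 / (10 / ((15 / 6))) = -1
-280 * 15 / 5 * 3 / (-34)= 1260 / 17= 74.12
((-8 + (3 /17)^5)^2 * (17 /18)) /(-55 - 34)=-129018089283769 /189977778148194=-0.68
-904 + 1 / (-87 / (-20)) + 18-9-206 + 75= -89242 / 87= -1025.77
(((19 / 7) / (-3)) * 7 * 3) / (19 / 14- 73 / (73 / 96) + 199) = -266 / 1461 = -0.18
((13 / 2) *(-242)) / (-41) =1573 / 41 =38.37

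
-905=-905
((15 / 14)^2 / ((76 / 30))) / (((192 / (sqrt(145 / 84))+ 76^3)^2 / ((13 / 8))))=43398506866674375 / 11357133284246748620036767744 - 6889910625 * sqrt(3045) / 149435964266404587105746944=0.00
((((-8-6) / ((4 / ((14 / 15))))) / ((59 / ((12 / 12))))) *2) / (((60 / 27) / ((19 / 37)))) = -2793 / 109150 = -0.03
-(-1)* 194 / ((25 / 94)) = 18236 / 25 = 729.44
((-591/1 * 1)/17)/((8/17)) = -591/8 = -73.88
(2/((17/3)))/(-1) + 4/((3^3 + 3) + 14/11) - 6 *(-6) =52303/1462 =35.77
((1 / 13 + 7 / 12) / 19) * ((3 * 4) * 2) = 0.83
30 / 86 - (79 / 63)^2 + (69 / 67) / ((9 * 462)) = -307750165 / 251563158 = -1.22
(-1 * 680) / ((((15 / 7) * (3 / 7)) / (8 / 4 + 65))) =-49609.78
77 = 77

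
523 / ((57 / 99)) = 17259 / 19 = 908.37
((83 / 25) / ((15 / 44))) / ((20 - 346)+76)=-0.04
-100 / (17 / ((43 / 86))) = -50 / 17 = -2.94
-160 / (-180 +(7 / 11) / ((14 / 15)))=704 / 789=0.89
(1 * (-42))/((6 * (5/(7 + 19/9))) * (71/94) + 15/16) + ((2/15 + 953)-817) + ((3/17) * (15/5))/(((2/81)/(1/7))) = 3189700637/25129230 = 126.93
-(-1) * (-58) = -58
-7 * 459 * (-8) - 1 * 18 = 25686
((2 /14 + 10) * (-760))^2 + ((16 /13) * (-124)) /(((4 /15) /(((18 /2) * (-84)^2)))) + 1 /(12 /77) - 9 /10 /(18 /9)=441025390823 /19110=23078251.74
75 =75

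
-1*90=-90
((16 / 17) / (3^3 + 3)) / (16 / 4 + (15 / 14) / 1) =112 / 18105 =0.01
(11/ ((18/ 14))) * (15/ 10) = 77/ 6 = 12.83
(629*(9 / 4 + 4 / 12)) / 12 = 19499 / 144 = 135.41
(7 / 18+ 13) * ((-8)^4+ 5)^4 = 7574144917245849 / 2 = 3787072458622924.50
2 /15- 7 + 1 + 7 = 17 /15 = 1.13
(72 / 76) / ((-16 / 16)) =-0.95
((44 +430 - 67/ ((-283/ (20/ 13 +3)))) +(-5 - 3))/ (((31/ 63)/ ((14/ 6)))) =252599949/ 114049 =2214.84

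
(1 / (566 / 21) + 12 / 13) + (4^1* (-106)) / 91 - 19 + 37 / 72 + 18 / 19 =-748213565 / 35230104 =-21.24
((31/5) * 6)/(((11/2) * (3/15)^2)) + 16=2036/11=185.09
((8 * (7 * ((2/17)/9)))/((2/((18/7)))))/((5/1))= 16/85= 0.19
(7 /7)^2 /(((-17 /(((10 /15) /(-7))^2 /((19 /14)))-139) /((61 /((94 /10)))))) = -2440 /1008667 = -0.00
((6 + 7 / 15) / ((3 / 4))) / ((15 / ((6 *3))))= 776 / 75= 10.35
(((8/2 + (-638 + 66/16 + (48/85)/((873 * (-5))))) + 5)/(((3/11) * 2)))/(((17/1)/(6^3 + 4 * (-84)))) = 6800765983/840990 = 8086.62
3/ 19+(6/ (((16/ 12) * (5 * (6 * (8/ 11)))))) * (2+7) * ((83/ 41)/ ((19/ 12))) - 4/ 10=66409/ 31160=2.13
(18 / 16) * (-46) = -207 / 4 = -51.75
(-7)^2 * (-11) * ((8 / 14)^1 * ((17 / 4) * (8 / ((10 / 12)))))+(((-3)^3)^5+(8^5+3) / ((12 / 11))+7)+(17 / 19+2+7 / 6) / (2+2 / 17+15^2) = -63080346111151 / 4401540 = -14331426.30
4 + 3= 7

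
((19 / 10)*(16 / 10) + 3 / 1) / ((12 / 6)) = 151 / 50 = 3.02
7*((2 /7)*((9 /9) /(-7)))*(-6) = 12 /7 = 1.71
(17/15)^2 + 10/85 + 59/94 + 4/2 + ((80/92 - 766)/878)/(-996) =2429026439569/602642474100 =4.03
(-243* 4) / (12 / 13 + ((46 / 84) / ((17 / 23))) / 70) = -631547280 / 606637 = -1041.06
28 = 28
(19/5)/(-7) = -19/35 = -0.54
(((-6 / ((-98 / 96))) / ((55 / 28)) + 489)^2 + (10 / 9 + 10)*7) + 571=323774684776 / 1334025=242705.11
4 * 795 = 3180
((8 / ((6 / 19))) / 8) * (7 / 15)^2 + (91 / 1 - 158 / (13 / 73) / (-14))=19049521 / 122850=155.06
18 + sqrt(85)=27.22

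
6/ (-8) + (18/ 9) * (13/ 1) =101/ 4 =25.25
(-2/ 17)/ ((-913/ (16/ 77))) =32/ 1195117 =0.00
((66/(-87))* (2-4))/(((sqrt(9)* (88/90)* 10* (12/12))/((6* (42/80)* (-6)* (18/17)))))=-5103/4930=-1.04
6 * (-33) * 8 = -1584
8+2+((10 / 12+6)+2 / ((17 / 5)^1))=1777 / 102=17.42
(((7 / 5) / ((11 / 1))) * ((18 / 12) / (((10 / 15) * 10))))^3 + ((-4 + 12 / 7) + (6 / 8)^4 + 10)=8.03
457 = 457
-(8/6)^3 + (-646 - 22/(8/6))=-35903/54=-664.87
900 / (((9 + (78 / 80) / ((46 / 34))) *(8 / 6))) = 207000 / 2981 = 69.44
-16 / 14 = -8 / 7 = -1.14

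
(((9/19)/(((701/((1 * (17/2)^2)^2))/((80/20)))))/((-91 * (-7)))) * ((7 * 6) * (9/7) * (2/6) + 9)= 20295603/33936812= 0.60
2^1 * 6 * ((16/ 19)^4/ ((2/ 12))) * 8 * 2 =75497472/ 130321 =579.32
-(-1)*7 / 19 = 7 / 19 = 0.37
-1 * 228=-228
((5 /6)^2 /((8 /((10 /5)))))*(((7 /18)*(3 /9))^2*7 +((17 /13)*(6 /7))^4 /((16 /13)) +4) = 2076605377375 /2214992340288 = 0.94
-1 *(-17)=17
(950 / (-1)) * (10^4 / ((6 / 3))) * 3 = -14250000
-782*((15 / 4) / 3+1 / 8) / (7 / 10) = -21505 / 14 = -1536.07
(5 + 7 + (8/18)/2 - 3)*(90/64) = 415/32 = 12.97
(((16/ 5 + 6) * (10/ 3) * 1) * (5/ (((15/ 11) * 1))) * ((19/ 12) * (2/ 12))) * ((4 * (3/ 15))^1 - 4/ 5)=0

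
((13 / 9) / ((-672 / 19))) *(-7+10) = -247 / 2016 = -0.12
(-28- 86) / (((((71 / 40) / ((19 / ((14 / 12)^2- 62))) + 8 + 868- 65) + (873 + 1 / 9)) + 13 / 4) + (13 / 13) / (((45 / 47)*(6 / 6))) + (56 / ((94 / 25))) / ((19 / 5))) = -146594880 / 2168909801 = -0.07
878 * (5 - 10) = -4390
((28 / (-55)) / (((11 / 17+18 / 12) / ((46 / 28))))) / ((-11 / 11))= 1564 / 4015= 0.39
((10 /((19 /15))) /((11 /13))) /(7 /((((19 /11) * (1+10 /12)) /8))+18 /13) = 845 /1727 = 0.49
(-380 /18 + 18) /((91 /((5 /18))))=-10 /1053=-0.01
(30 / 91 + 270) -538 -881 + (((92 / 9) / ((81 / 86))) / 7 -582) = -16386869 / 9477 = -1729.12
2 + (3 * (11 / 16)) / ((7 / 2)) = 145 / 56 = 2.59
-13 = -13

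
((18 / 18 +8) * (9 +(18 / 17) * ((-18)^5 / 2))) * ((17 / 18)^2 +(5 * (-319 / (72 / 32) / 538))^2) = -116427951898679 / 4920548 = -23661582.39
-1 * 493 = -493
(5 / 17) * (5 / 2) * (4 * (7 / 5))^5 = 8605184 / 2125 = 4049.50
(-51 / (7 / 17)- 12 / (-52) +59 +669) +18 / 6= 55271 / 91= 607.37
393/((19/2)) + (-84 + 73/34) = -40.48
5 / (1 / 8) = 40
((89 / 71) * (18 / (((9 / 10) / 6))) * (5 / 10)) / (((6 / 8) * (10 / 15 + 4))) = 10680 / 497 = 21.49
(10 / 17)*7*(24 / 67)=1680 / 1139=1.47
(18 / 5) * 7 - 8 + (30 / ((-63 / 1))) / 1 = 16.72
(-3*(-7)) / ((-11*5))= -21 / 55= -0.38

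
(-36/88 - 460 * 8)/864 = -80969/19008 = -4.26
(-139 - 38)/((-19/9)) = 1593/19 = 83.84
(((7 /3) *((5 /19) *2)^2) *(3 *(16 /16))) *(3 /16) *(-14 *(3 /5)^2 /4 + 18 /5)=2457 /2888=0.85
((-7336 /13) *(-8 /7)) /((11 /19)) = 159296 /143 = 1113.96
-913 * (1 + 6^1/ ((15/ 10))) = -4565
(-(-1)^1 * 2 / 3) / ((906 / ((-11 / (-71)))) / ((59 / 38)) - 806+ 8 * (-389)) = -649 / 147591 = -0.00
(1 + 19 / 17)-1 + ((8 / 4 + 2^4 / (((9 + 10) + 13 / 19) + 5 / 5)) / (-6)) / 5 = 20548 / 20043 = 1.03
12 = 12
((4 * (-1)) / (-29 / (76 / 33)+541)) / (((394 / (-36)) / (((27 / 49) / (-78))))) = -24624 / 5039512751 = -0.00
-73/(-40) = 73/40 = 1.82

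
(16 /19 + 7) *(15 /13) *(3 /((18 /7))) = 5215 /494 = 10.56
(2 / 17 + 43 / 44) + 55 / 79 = 1.79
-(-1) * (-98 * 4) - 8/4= -394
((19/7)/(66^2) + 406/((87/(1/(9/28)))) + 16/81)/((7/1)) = 4038667/1920996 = 2.10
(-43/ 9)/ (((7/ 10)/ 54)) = -2580/ 7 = -368.57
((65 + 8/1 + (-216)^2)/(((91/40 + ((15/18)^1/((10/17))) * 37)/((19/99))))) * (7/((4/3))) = 62149570/72193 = 860.88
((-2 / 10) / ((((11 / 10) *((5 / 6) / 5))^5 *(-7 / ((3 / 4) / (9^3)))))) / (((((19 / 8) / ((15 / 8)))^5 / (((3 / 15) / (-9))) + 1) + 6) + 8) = -1350000000 / 1253042649859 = -0.00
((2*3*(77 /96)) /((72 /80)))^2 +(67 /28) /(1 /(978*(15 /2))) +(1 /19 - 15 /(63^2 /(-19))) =84847989811 /4826304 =17580.32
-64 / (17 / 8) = -512 / 17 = -30.12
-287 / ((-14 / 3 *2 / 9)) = 1107 / 4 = 276.75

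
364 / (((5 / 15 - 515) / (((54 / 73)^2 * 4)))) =-1592136 / 1028497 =-1.55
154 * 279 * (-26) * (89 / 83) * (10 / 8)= -124279155 / 83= -1497339.22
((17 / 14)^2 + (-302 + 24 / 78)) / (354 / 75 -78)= 4.10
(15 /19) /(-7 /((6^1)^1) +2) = 18 /19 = 0.95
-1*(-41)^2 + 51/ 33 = -1679.45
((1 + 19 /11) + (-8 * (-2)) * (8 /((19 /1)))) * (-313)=-619114 /209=-2962.27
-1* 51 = -51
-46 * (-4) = 184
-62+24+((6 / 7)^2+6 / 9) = -5380 / 147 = -36.60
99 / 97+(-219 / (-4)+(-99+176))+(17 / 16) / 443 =91286229 / 687536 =132.77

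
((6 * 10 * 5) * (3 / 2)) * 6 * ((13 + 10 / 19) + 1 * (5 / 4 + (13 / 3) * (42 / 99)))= 9375675 / 209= 44859.69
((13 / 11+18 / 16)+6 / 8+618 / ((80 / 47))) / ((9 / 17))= 691.58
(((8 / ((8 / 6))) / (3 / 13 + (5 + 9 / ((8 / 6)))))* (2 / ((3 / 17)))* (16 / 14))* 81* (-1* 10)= -22913280 / 4361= -5254.13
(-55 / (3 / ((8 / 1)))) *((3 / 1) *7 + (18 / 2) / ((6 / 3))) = -3740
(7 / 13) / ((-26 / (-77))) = 539 / 338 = 1.59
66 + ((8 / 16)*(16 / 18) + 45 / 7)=4591 / 63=72.87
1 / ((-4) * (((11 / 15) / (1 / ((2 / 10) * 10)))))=-15 / 88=-0.17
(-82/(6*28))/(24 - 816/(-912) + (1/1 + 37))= -0.01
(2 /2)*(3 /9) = 1 /3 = 0.33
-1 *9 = -9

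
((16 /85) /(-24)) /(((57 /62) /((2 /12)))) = -62 /43605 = -0.00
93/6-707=-1383/2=-691.50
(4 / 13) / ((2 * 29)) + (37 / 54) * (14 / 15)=98453 / 152685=0.64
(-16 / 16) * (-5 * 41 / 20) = 41 / 4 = 10.25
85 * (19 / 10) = 323 / 2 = 161.50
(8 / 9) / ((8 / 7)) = 7 / 9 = 0.78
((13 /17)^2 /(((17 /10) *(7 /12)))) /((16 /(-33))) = -83655 /68782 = -1.22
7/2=3.50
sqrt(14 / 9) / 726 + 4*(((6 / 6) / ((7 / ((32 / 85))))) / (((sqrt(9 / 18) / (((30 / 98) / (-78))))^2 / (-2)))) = -640 / 48286511 + sqrt(14) / 2178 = 0.00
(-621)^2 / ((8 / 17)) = 6555897 / 8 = 819487.12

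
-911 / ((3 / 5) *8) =-4555 / 24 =-189.79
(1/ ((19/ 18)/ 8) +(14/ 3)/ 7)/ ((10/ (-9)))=-141/ 19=-7.42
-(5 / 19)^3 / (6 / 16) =-1000 / 20577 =-0.05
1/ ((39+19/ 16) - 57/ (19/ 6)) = 16/ 355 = 0.05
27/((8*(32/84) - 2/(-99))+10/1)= 18711/9056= 2.07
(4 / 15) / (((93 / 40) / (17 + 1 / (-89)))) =5376 / 2759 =1.95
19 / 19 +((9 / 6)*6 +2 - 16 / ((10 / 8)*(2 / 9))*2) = -516 / 5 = -103.20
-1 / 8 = -0.12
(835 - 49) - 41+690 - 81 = 1354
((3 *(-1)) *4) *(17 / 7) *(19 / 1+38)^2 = -662796 / 7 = -94685.14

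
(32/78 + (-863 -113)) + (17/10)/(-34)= -760999/780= -975.64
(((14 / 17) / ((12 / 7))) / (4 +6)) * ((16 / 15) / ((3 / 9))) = 196 / 1275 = 0.15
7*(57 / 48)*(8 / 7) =19 / 2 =9.50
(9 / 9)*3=3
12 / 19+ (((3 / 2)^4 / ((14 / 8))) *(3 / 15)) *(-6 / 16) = 8823 / 21280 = 0.41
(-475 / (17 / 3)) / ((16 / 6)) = -4275 / 136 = -31.43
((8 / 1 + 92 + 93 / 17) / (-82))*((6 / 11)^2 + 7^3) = -6770857 / 15334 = -441.56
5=5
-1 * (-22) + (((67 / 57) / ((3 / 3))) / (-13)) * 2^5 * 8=-850 / 741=-1.15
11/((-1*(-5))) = 11/5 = 2.20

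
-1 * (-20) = 20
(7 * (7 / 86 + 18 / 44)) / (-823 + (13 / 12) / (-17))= -331296 / 79419065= -0.00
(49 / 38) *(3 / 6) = 49 / 76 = 0.64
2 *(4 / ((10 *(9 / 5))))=4 / 9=0.44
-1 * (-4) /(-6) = -2 /3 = -0.67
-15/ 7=-2.14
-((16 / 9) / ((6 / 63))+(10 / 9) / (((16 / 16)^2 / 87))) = -346 / 3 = -115.33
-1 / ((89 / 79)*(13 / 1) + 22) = -79 / 2895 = -0.03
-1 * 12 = -12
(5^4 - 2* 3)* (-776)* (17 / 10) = -4082924 / 5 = -816584.80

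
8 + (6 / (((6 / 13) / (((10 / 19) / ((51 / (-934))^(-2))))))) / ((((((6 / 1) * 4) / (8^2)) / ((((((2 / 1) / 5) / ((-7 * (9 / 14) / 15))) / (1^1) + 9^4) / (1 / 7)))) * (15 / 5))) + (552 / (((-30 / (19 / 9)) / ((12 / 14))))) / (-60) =5489981313034 / 6526313325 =841.21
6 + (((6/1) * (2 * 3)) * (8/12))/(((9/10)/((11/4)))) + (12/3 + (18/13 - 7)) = 3031/39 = 77.72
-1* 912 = -912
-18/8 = -9/4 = -2.25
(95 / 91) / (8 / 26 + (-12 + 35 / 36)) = -3420 / 35119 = -0.10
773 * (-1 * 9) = -6957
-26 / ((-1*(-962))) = -1 / 37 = -0.03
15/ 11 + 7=92/ 11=8.36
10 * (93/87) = 310/29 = 10.69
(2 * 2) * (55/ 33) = 20/ 3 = 6.67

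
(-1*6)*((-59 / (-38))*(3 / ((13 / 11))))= -5841 / 247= -23.65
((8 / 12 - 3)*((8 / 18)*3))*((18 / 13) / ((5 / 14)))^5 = -3161682284544 / 1160290625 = -2724.91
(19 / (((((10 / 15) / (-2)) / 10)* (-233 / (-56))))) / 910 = -456 / 3029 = -0.15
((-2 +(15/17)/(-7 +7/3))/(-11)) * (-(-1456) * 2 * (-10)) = -1083680/187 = -5795.08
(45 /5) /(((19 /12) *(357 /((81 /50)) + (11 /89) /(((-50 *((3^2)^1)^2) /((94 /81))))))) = 0.03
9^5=59049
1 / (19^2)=1 / 361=0.00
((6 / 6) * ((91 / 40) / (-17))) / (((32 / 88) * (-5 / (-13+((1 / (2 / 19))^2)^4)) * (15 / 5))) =5666847757571 / 3481600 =1627656.18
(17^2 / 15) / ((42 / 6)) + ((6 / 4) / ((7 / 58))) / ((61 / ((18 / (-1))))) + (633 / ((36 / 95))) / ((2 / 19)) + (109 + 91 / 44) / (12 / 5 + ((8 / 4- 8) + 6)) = 5979965513 / 375760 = 15914.32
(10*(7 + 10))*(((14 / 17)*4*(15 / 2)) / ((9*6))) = 700 / 9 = 77.78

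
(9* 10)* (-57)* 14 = -71820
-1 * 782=-782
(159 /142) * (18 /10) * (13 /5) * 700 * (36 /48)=390663 /142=2751.15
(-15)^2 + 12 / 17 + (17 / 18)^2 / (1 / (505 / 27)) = 242.39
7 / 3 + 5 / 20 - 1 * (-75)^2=-67469 / 12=-5622.42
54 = 54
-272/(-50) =136/25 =5.44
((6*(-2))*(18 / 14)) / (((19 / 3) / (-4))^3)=186624 / 48013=3.89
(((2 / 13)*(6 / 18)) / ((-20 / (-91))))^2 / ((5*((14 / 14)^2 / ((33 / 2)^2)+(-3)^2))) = 5929 / 4902500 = 0.00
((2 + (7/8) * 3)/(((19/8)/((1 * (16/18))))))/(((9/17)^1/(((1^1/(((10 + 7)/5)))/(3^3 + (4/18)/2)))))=370/10431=0.04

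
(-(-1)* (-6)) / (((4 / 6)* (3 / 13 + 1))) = -117 / 16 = -7.31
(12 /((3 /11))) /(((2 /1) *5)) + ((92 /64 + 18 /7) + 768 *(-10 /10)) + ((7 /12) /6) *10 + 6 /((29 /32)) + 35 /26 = -1426298863 /1900080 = -750.65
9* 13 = 117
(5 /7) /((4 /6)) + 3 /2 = 2.57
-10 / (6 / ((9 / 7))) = -15 / 7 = -2.14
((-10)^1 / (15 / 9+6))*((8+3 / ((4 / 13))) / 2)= -1065 / 92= -11.58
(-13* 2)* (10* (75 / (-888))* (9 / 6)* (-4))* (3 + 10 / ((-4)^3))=-374.68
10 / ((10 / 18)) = 18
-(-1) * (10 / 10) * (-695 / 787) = -695 / 787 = -0.88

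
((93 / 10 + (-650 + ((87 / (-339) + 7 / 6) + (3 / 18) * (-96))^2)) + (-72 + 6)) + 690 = 484983191 / 2298420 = 211.01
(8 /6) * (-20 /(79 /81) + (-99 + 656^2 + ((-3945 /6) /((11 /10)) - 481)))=1491682876 /2607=572183.69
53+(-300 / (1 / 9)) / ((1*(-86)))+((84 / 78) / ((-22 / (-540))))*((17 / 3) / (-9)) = 67.75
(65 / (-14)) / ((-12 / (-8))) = -65 / 21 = -3.10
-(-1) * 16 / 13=16 / 13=1.23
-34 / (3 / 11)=-374 / 3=-124.67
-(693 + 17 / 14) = -9719 / 14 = -694.21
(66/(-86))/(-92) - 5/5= -0.99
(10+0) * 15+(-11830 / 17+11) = -9093 / 17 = -534.88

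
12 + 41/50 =641/50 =12.82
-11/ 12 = -0.92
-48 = -48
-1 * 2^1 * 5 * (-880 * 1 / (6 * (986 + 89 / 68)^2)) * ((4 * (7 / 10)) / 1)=8138240 / 1931732901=0.00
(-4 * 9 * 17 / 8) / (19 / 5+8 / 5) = -85 / 6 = -14.17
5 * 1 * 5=25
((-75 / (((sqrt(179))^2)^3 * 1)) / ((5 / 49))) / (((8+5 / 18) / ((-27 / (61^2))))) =357210 / 3179838266431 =0.00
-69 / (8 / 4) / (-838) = 69 / 1676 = 0.04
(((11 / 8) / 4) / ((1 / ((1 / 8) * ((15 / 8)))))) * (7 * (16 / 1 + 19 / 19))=19635 / 2048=9.59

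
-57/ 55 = -1.04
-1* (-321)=321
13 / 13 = 1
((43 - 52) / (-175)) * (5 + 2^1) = 9 / 25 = 0.36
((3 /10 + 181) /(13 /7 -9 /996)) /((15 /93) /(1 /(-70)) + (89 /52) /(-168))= -570529692096 /65721209525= -8.68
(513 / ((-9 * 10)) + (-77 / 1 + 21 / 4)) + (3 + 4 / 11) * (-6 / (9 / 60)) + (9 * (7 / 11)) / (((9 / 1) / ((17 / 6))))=-138727 / 660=-210.19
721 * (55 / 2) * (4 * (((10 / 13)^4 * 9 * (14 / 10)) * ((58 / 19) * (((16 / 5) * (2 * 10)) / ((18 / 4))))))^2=3427046040535040000000 / 294478790281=11637666798.57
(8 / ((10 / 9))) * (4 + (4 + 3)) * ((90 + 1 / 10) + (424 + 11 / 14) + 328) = 11682396 / 175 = 66756.55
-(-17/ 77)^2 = -289/ 5929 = -0.05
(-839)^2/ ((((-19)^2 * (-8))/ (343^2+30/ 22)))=-455491088917/ 15884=-28676094.74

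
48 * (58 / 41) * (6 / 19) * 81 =1353024 / 779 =1736.87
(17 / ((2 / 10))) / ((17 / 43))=215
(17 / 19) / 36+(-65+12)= -36235 / 684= -52.98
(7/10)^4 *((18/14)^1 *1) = 3087/10000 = 0.31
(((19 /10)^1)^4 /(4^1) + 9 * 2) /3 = 850321 /120000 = 7.09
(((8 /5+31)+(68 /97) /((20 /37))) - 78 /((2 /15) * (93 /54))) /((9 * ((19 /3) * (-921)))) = 306494 /52619493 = 0.01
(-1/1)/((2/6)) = -3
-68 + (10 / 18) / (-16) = -9797 / 144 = -68.03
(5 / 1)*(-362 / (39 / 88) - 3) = -159865 / 39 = -4099.10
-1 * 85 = -85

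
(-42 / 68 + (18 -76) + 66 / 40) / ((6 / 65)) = -617.15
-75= -75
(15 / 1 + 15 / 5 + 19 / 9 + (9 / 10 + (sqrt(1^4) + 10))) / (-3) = -10.67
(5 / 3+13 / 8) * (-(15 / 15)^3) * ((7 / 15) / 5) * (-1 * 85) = 9401 / 360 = 26.11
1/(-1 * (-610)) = 1/610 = 0.00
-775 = -775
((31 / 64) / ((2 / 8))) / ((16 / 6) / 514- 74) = -23901 / 912800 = -0.03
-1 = -1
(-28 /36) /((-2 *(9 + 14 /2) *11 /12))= 7 /264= 0.03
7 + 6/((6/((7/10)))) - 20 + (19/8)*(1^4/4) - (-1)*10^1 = -273/160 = -1.71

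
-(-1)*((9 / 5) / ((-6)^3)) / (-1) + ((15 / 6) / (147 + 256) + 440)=21279103 / 48360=440.01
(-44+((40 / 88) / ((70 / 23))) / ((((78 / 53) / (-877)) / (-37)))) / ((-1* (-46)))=39026803 / 552552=70.63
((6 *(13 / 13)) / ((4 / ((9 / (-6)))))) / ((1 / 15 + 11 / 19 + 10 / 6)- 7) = 2565 / 5344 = 0.48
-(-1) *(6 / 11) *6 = 36 / 11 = 3.27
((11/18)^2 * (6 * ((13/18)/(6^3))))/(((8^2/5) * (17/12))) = 7865/19035648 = 0.00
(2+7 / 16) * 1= 39 / 16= 2.44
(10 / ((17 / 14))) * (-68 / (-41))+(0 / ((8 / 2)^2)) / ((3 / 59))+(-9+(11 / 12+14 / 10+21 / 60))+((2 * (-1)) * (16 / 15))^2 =109559 / 9225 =11.88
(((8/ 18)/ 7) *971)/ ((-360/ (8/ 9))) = -3884/ 25515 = -0.15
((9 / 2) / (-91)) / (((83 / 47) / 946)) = -200079 / 7553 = -26.49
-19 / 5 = -3.80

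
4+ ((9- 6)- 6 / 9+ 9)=46 / 3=15.33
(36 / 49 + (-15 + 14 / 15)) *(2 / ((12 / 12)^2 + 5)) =-9799 / 2205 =-4.44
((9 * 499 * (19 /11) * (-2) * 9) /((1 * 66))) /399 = -4491 /847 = -5.30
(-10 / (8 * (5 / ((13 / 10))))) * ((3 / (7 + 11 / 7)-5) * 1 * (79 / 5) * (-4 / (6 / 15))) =-238.78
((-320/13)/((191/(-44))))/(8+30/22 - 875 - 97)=-154880/26292487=-0.01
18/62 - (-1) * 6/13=303/403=0.75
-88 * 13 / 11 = -104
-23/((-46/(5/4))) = 5/8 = 0.62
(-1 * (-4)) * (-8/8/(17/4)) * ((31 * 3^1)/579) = -496/3281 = -0.15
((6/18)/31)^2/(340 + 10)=0.00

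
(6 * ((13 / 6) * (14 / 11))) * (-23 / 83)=-4186 / 913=-4.58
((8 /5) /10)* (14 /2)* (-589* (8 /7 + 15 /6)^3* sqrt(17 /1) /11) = -78131439* sqrt(17) /26950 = -11953.40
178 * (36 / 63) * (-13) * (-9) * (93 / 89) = 87048 / 7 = 12435.43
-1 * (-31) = 31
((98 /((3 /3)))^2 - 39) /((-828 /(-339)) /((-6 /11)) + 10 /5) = -216169 /56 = -3860.16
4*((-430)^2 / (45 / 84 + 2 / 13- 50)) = -269214400 / 17949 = -14998.85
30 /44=15 /22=0.68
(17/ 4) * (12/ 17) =3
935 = 935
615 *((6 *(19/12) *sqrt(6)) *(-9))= -105165 *sqrt(6)/2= -128800.29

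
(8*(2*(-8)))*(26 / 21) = -3328 / 21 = -158.48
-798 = -798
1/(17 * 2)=1/34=0.03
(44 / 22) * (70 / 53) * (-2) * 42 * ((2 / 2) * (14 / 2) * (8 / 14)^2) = -26880 / 53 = -507.17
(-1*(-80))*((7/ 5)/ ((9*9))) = 112/ 81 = 1.38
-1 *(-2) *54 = 108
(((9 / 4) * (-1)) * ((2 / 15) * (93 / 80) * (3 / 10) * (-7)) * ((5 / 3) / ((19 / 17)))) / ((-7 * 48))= -1581 / 486400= -0.00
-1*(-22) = 22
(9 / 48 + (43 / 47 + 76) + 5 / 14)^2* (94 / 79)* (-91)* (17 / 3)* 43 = -1579946124933527 / 9980544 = -158302606.04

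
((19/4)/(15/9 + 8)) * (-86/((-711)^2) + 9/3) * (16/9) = 115252252/43980327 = 2.62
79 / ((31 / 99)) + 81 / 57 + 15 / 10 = 300639 / 1178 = 255.21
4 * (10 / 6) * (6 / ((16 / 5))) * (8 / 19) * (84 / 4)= 2100 / 19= 110.53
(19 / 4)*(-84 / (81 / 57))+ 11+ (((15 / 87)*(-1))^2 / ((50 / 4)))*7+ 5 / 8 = -16296731 / 60552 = -269.14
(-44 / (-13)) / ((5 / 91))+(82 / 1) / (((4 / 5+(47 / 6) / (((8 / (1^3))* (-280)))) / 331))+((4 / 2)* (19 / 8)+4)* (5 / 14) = 2923850889 / 85640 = 34141.18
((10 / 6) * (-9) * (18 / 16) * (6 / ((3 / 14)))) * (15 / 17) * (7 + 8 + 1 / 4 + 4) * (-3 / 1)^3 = 29469825 / 136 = 216689.89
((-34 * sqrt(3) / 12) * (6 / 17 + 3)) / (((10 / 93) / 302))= -266817 * sqrt(3) / 10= -46214.06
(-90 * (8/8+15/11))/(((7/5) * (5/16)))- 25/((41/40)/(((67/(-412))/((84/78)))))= -156911495/325171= -482.55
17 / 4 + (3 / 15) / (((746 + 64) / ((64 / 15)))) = 516503 / 121500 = 4.25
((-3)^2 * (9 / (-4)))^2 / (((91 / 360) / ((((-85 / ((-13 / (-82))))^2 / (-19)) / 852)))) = -1195272318375 / 41492542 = -28806.92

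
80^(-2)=1 / 6400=0.00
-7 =-7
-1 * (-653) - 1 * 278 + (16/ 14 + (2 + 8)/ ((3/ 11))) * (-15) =-1345/ 7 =-192.14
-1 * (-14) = 14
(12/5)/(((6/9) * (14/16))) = 4.11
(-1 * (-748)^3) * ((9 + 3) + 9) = 8788688832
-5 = -5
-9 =-9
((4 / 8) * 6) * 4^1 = 12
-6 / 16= -3 / 8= -0.38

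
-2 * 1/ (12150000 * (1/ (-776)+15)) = -97/ 8838365625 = -0.00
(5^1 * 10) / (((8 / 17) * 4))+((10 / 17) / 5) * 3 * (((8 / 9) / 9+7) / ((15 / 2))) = 592585 / 22032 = 26.90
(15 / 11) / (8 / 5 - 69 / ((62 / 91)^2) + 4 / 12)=-864900 / 93052949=-0.01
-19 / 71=-0.27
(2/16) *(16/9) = 2/9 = 0.22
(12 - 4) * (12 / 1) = 96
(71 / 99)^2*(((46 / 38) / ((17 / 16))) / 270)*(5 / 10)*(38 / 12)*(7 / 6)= 811601 / 202439655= 0.00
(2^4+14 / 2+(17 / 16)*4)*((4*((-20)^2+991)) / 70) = 151619 / 70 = 2165.99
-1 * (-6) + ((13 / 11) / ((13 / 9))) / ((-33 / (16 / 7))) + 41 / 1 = 39761 / 847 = 46.94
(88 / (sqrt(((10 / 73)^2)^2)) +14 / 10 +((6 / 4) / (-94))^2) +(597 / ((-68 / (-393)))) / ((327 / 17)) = 4870.29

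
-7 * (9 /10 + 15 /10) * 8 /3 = -224 /5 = -44.80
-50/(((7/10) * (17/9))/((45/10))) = -170.17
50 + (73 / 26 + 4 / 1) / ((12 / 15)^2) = 25225 / 416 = 60.64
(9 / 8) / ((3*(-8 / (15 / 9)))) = -5 / 64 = -0.08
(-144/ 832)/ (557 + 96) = -9/ 33956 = -0.00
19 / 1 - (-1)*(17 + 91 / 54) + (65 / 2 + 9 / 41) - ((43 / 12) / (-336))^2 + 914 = 656143046623 / 666537984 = 984.40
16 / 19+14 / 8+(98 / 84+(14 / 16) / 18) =10417 / 2736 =3.81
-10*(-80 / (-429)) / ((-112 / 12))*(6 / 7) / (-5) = -240 / 7007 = -0.03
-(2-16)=14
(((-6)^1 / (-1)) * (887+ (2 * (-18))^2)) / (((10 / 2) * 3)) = 4366 / 5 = 873.20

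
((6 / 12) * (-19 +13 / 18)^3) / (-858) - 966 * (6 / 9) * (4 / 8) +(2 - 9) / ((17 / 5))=-54527093495 / 170131104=-320.50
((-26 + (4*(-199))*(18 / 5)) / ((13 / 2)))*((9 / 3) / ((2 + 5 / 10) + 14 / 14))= -381.31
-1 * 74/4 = -37/2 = -18.50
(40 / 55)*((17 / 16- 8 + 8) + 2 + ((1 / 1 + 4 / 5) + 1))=469 / 110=4.26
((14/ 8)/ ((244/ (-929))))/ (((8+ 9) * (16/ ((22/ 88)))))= -6503/ 1061888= -0.01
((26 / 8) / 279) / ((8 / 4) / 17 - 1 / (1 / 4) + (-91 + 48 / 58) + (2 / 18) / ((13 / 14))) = -83317 / 671865604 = -0.00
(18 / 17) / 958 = 9 / 8143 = 0.00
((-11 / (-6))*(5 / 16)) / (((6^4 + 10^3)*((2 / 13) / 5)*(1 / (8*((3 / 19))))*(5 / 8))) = 715 / 43624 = 0.02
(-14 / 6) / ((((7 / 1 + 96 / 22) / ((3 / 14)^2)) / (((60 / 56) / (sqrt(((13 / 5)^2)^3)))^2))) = -928125 / 26489527792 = -0.00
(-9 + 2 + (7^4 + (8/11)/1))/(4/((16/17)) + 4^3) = 105368/3003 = 35.09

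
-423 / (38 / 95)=-2115 / 2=-1057.50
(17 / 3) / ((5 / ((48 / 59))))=272 / 295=0.92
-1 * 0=0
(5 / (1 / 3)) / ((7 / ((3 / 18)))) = 5 / 14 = 0.36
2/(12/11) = 11/6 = 1.83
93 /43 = 2.16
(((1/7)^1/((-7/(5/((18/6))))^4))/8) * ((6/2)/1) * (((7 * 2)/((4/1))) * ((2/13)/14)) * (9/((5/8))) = 125/1310946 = 0.00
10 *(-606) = -6060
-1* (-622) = 622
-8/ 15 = -0.53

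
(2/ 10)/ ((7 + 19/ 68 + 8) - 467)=-68/ 153585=-0.00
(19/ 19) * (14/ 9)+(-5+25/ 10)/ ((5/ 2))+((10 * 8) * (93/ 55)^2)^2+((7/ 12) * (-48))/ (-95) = 3274725699011/ 62590275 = 52320.04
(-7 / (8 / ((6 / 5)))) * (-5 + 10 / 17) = 315 / 68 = 4.63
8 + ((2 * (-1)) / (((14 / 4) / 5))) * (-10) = 256 / 7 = 36.57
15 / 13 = 1.15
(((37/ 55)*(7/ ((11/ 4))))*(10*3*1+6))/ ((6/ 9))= 55944/ 605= 92.47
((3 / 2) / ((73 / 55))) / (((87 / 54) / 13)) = 19305 / 2117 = 9.12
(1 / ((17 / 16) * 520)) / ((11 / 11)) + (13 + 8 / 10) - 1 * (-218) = 256141 / 1105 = 231.80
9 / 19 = 0.47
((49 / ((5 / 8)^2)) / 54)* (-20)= -6272 / 135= -46.46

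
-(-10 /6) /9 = 5 /27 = 0.19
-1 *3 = -3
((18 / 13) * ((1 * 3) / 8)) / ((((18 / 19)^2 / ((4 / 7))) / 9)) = 1083 / 364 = 2.98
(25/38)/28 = 25/1064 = 0.02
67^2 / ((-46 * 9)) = -4489 / 414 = -10.84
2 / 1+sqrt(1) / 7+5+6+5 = 18.14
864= 864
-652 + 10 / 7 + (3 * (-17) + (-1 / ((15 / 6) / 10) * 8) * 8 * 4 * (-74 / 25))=407657 / 175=2329.47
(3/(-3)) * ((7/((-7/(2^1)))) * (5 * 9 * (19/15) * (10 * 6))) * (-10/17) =-4023.53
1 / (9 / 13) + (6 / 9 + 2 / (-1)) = 1 / 9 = 0.11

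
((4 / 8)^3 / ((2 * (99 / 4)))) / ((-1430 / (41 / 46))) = -41 / 26048880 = -0.00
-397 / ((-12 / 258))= 17071 / 2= 8535.50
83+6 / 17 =1417 / 17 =83.35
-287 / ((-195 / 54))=5166 / 65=79.48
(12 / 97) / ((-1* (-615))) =4 / 19885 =0.00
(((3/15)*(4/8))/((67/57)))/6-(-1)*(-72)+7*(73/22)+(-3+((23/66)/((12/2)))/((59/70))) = -404571701/7826940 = -51.69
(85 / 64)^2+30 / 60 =9273 / 4096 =2.26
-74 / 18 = -37 / 9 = -4.11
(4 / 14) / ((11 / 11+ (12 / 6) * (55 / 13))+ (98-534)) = -26 / 38815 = -0.00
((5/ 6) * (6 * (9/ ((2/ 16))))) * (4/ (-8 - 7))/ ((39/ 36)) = -1152/ 13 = -88.62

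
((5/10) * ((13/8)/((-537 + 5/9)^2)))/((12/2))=351/745906688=0.00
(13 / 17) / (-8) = -13 / 136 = -0.10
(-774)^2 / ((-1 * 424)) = -1412.92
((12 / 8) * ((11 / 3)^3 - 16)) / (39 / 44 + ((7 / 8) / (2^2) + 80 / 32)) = 158224 / 11421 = 13.85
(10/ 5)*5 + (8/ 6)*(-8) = -2/ 3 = -0.67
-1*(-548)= 548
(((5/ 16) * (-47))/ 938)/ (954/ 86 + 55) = -10105/ 42652736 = -0.00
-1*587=-587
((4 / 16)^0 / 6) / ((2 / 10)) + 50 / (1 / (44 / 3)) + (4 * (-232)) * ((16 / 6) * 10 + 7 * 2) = -74009 / 2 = -37004.50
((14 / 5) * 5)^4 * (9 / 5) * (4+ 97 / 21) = 2979984 / 5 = 595996.80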